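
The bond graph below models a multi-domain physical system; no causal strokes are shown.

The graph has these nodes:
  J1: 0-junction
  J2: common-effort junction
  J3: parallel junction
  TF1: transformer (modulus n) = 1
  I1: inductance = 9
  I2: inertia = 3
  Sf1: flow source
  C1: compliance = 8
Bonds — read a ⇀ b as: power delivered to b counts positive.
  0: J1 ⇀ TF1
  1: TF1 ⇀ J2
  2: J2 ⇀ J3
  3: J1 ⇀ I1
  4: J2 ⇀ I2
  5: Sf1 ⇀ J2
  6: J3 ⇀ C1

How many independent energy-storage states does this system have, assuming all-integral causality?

3  (C1, I1, I2 all integral)

#5 stroke→Sf1  (Sf1: flow source, stroke at near end)
#3 stroke→I1  (prefer integral on I1)
#0 stroke→J1  (J1 needs exactly one e-in)
#1 stroke→TF1  (TF TF1: opposite of bond 0)
#4 stroke→I2  (I2 integral (f out))
#2 stroke→J2  (J2: last free bond brings effort in)
#6 stroke→J3  (closing 0-jn rule on J3)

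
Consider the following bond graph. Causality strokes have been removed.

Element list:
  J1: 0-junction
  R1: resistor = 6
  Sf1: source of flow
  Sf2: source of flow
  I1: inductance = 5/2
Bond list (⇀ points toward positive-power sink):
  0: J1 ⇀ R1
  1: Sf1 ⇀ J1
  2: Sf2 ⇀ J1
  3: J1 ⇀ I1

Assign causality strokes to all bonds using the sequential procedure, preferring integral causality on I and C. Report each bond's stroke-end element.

bond 0 stroke→J1
bond 1 stroke→Sf1
bond 2 stroke→Sf2
bond 3 stroke→I1

β1 stroke at Sf1  (Sf1 fixes flow; stroke at Sf1)
β2 stroke at Sf2  (Sf2: flow source, stroke at near end)
β3 stroke at I1  (I1 outputs flow p/I1)
β0 stroke at J1  (closing 0-jn rule on J1)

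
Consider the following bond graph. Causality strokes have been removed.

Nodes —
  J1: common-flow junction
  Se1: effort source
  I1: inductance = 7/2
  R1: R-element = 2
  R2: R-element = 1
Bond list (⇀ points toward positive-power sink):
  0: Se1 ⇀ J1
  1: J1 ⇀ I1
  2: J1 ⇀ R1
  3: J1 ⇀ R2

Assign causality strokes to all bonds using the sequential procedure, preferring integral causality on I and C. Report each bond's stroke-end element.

b0 stroke→J1
b1 stroke→I1
b2 stroke→J1
b3 stroke→J1

b0 stroke at J1  (Se1 (Se) sets effort on bond)
b1 stroke at I1  (I1 integral (f out))
b2 stroke at J1  (common-f at J1 fixed by 1)
b3 stroke at J1  (1-jn J1 has f-setter on 1)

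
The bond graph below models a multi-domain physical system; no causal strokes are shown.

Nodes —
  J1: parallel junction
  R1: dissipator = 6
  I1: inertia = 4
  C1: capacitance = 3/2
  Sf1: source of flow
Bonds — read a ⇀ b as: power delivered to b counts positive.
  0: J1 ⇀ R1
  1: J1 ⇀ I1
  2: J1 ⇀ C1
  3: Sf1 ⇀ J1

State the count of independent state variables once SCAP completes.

#3 |Sf1  (Sf1 (Sf) sets flow on bond)
#1 |I1  (I1 outputs flow p/I1)
#2 |J1  (C1: C, integral causality)
#0 |R1  (common-e at J1 fixed by 2)

2  (C1, I1 all integral)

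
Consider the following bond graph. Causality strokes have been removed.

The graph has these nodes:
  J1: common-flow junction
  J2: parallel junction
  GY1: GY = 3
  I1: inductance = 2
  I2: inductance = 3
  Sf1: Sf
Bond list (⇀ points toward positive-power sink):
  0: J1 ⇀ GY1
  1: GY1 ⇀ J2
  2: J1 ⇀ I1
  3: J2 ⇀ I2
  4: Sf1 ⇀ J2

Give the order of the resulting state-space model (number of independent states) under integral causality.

β4 stroke→Sf1  (Sf1: flow source, stroke at near end)
β2 stroke→I1  (prefer integral on I1)
β0 stroke→J1  (1-jn J1 has f-setter on 2)
β1 stroke→J2  (through GY1, causality inverts; strokes same side of GY1)
β3 stroke→I2  (common-e at J2 fixed by 1)

2  (I1, I2 all integral)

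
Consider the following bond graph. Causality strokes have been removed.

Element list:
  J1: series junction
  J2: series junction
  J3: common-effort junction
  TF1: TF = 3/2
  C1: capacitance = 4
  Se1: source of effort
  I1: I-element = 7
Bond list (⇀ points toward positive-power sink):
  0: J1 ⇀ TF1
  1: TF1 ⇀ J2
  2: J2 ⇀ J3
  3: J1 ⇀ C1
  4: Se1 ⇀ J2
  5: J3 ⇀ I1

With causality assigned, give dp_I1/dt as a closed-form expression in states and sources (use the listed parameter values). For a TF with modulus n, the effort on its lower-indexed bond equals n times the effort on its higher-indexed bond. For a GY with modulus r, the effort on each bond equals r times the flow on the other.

dp_I1/dt = E_Se1 - q_C1/6

bond 4 |J2  (Se1 fixes effort; stroke away)
bond 3 |J1  (C1: C, integral causality)
bond 0 |TF1  (closing 1-jn rule on J1)
bond 1 |J2  (TF1: transformer flips bond 0)
bond 2 |J3  (closing 1-jn rule on J2)
bond 5 |I1  (J3: bond 2 brought effort, rest push out)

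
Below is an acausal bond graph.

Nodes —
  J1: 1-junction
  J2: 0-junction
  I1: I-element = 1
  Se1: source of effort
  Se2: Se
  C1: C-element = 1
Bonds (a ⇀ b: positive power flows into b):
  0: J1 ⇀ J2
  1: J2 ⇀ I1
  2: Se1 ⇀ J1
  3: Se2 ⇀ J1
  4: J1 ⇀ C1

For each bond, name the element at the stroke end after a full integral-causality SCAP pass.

b2 stroke at J1  (Se1: effort source, stroke at far end)
b3 stroke at J1  (Se2 fixes effort; stroke away)
b1 stroke at I1  (I1 outputs flow p/I1)
b0 stroke at J2  (J2 needs exactly one e-in)
b4 stroke at J1  (J1: bond 0 brought flow, rest push out)

bond 0 →J2
bond 1 →I1
bond 2 →J1
bond 3 →J1
bond 4 →J1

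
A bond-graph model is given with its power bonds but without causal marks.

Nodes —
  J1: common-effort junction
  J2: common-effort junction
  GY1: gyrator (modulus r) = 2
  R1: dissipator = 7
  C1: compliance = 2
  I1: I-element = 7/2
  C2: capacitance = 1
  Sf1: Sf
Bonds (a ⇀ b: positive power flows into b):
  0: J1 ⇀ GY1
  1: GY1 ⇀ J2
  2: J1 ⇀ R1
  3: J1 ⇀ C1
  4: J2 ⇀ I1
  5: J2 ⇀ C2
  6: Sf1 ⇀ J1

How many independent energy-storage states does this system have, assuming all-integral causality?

b6 →Sf1  (source Sf1 imposes f)
b3 →J1  (C1: C, integral causality)
b0 →GY1  (J1 effort already set via bond 3)
b2 →R1  (J1: bond 3 brought effort, rest push out)
b1 →GY1  (GY1 both-in/both-out from 0)
b4 →I1  (I1 outputs flow p/I1)
b5 →J2  (J2 needs exactly one e-in)

3  (C1, C2, I1 all integral)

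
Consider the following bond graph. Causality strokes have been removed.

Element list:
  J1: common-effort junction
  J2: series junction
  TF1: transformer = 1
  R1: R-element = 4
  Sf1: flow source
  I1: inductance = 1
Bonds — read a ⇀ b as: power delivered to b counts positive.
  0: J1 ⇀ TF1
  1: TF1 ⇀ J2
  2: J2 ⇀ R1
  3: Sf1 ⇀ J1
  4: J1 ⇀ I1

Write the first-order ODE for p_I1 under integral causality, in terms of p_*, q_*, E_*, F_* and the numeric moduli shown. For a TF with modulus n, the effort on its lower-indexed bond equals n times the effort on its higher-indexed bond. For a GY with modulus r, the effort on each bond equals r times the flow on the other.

b3 stroke→Sf1  (Sf1 fixes flow; stroke at Sf1)
b4 stroke→I1  (I1: I, integral causality)
b0 stroke→J1  (closing 0-jn rule on J1)
b1 stroke→TF1  (TF TF1: opposite of bond 0)
b2 stroke→J2  (1-jn J2 has f-setter on 1)

dp_I1/dt = 4*F_Sf1 - 4*p_I1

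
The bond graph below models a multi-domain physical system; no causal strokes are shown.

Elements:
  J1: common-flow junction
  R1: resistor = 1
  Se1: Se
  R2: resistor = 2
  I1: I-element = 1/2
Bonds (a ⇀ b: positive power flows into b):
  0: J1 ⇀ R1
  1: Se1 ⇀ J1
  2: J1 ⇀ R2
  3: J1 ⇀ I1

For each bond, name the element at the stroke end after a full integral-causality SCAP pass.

#1 →J1  (source Se1 imposes e)
#3 →I1  (I1 integral (f out))
#0 →J1  (J1: bond 3 brought flow, rest push out)
#2 →J1  (J1 flow already set via bond 3)

bond 0 stroke→J1
bond 1 stroke→J1
bond 2 stroke→J1
bond 3 stroke→I1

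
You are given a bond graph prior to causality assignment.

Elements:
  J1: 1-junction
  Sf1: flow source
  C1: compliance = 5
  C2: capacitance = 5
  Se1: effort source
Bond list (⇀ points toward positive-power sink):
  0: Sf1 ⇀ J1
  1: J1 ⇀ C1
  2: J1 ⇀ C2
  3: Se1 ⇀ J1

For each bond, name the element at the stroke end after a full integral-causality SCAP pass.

β0 stroke at Sf1  (source Sf1 imposes f)
β3 stroke at J1  (Se1: effort source, stroke at far end)
β1 stroke at J1  (common-f at J1 fixed by 0)
β2 stroke at J1  (J1: bond 0 brought flow, rest push out)

bond 0 →Sf1
bond 1 →J1
bond 2 →J1
bond 3 →J1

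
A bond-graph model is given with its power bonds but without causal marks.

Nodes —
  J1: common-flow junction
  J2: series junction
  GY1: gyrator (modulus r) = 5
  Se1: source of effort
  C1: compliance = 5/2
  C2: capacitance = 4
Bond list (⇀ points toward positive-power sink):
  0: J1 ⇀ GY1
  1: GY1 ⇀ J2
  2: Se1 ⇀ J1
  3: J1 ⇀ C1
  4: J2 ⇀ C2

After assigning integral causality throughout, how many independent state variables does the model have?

2  (C1, C2 all integral)

b2 |J1  (source Se1 imposes e)
b3 |J1  (C1: C, integral causality)
b0 |GY1  (closing 1-jn rule on J1)
b1 |GY1  (through GY1, causality inverts; strokes same side of GY1)
b4 |J2  (J2: bond 1 brought flow, rest push out)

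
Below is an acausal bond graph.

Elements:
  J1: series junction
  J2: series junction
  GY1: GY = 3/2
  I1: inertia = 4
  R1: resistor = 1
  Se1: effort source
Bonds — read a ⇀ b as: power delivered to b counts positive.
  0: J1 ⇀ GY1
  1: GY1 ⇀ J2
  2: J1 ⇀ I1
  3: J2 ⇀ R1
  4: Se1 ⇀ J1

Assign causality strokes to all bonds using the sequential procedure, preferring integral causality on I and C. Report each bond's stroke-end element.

#4 →J1  (source Se1 imposes e)
#2 →I1  (prefer integral on I1)
#0 →J1  (1-jn J1 has f-setter on 2)
#1 →J2  (GY1 both-in/both-out from 0)
#3 →R1  (J2 needs exactly one f-in)

β0 |J1
β1 |J2
β2 |I1
β3 |R1
β4 |J1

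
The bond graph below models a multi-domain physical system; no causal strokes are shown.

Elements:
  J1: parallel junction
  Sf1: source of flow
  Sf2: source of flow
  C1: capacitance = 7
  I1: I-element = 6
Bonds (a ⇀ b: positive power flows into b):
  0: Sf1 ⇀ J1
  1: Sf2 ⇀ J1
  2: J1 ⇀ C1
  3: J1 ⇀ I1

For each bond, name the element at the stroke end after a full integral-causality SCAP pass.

#0 |Sf1  (Sf1 fixes flow; stroke at Sf1)
#1 |Sf2  (Sf2 (Sf) sets flow on bond)
#2 |J1  (C1: C, integral causality)
#3 |I1  (0-jn J1 has e-setter on 2)

bond 0 stroke at Sf1
bond 1 stroke at Sf2
bond 2 stroke at J1
bond 3 stroke at I1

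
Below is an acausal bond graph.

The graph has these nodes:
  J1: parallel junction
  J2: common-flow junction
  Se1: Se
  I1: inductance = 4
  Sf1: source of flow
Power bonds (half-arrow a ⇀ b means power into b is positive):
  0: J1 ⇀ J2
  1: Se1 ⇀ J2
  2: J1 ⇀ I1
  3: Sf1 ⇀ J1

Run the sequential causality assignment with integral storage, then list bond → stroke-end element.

#0 stroke at J1
#1 stroke at J2
#2 stroke at I1
#3 stroke at Sf1

b1 stroke at J2  (source Se1 imposes e)
b3 stroke at Sf1  (Sf1: flow source, stroke at near end)
b0 stroke at J1  (J2 needs exactly one f-in)
b2 stroke at I1  (common-e at J1 fixed by 0)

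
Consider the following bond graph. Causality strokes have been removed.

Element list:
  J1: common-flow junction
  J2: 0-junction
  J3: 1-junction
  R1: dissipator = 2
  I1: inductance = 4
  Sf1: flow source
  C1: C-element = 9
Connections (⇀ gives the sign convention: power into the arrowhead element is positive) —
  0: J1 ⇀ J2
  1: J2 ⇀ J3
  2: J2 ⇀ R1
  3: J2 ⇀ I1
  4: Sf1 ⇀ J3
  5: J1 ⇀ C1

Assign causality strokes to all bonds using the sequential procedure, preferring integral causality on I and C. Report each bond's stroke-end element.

β4 stroke at Sf1  (Sf1: flow source, stroke at near end)
β1 stroke at J3  (J3 flow already set via bond 4)
β3 stroke at I1  (I1: I, integral causality)
β5 stroke at J1  (C1 integral (e out))
β0 stroke at J2  (J1: last free bond brings flow in)
β2 stroke at R1  (J2 effort already set via bond 0)

#0 stroke at J2
#1 stroke at J3
#2 stroke at R1
#3 stroke at I1
#4 stroke at Sf1
#5 stroke at J1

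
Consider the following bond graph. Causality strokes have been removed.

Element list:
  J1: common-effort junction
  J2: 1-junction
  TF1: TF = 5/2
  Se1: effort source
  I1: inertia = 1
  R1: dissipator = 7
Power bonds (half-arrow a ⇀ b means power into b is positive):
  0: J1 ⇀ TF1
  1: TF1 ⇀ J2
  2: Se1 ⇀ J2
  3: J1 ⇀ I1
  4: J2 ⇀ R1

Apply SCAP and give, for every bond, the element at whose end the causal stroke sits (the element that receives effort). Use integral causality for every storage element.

bond 0 stroke at J1
bond 1 stroke at TF1
bond 2 stroke at J2
bond 3 stroke at I1
bond 4 stroke at J2

b2 →J2  (Se1: effort source, stroke at far end)
b3 →I1  (prefer integral on I1)
b0 →J1  (J1: last free bond brings effort in)
b1 →TF1  (TF1: transformer flips bond 0)
b4 →J2  (common-f at J2 fixed by 1)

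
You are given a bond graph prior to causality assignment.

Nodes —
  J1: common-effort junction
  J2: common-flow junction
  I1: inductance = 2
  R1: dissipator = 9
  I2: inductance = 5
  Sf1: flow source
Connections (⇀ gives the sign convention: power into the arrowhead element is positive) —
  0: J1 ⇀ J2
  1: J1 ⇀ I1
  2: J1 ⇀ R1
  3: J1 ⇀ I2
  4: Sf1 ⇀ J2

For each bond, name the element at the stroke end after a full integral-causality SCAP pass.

#4 stroke at Sf1  (Sf1 fixes flow; stroke at Sf1)
#0 stroke at J2  (common-f at J2 fixed by 4)
#1 stroke at I1  (I1: I, integral causality)
#3 stroke at I2  (I2: I, integral causality)
#2 stroke at J1  (J1: last free bond brings effort in)

β0 |J2
β1 |I1
β2 |J1
β3 |I2
β4 |Sf1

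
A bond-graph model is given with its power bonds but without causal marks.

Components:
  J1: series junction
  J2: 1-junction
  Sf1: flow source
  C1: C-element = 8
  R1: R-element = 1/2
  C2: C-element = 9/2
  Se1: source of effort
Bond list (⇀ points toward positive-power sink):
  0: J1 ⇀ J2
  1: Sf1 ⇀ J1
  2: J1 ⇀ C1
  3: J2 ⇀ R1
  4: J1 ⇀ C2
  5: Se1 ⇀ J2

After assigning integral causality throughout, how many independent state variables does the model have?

2  (C1, C2 all integral)

b1 stroke→Sf1  (Sf1 fixes flow; stroke at Sf1)
b5 stroke→J2  (Se1 (Se) sets effort on bond)
b0 stroke→J1  (J1: bond 1 brought flow, rest push out)
b2 stroke→J1  (J1 flow already set via bond 1)
b4 stroke→J1  (J1: bond 1 brought flow, rest push out)
b3 stroke→J2  (J2: bond 0 brought flow, rest push out)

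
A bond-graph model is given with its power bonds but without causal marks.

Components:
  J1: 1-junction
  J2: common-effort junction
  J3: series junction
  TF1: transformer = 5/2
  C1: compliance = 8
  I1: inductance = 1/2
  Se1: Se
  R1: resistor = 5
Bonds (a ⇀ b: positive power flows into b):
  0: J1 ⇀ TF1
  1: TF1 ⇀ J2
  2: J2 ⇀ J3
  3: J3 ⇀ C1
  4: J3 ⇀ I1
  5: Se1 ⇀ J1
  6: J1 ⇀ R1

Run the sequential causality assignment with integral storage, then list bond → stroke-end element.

β0 |TF1
β1 |J2
β2 |J3
β3 |J3
β4 |I1
β5 |J1
β6 |J1

#5 →J1  (Se1: effort source, stroke at far end)
#3 →J3  (C1: C, integral causality)
#4 →I1  (I1: I, integral causality)
#2 →J3  (J3: bond 4 brought flow, rest push out)
#1 →J2  (closing 0-jn rule on J2)
#0 →TF1  (TF TF1: opposite of bond 1)
#6 →J1  (J1: bond 0 brought flow, rest push out)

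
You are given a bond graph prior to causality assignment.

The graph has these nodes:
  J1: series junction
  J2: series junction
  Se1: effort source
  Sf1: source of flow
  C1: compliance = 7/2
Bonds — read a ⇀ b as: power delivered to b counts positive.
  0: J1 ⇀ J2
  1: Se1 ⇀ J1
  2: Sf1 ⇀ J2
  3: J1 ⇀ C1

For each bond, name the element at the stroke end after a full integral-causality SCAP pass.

β1 →J1  (source Se1 imposes e)
β2 →Sf1  (Sf1 (Sf) sets flow on bond)
β0 →J2  (1-jn J2 has f-setter on 2)
β3 →J1  (J1 flow already set via bond 0)

bond 0 stroke at J2
bond 1 stroke at J1
bond 2 stroke at Sf1
bond 3 stroke at J1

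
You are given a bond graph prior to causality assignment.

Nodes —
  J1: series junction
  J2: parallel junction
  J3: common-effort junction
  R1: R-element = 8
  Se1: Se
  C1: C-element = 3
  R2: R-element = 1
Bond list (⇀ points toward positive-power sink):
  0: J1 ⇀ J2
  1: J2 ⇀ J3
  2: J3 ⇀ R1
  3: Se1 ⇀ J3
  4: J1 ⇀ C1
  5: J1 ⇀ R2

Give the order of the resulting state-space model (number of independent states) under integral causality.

b3 |J3  (Se1 fixes effort; stroke away)
b1 |J2  (J3: bond 3 brought effort, rest push out)
b2 |R1  (common-e at J3 fixed by 3)
b0 |J1  (common-e at J2 fixed by 1)
b4 |J1  (C1 outputs effort q/C1)
b5 |R2  (only one flow-in slot at J1)

1  (C1 all integral)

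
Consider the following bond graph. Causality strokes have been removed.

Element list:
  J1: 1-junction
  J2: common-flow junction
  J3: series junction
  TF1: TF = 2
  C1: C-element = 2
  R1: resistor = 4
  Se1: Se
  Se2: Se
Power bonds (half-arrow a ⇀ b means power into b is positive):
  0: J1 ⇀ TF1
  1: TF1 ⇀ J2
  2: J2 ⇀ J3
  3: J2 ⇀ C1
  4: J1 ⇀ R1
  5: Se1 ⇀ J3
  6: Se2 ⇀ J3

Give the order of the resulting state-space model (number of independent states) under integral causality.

b5 |J3  (Se1: effort source, stroke at far end)
b6 |J3  (source Se2 imposes e)
b2 |J2  (J3: last free bond brings flow in)
b3 |J2  (C1 integral (e out))
b1 |TF1  (only one flow-in slot at J2)
b0 |J1  (TF1 one-in-one-out from 1)
b4 |R1  (J1 needs exactly one f-in)

1  (C1 all integral)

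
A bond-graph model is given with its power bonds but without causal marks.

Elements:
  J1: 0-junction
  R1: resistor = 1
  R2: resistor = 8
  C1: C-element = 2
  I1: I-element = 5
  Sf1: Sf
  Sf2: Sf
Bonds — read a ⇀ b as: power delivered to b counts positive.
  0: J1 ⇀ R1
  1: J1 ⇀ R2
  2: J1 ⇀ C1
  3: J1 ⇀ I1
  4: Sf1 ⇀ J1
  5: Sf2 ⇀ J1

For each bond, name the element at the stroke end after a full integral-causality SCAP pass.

b4 stroke→Sf1  (source Sf1 imposes f)
b5 stroke→Sf2  (Sf2: flow source, stroke at near end)
b2 stroke→J1  (prefer integral on C1)
b0 stroke→R1  (J1 effort already set via bond 2)
b1 stroke→R2  (0-jn J1 has e-setter on 2)
b3 stroke→I1  (J1 effort already set via bond 2)

β0 stroke at R1
β1 stroke at R2
β2 stroke at J1
β3 stroke at I1
β4 stroke at Sf1
β5 stroke at Sf2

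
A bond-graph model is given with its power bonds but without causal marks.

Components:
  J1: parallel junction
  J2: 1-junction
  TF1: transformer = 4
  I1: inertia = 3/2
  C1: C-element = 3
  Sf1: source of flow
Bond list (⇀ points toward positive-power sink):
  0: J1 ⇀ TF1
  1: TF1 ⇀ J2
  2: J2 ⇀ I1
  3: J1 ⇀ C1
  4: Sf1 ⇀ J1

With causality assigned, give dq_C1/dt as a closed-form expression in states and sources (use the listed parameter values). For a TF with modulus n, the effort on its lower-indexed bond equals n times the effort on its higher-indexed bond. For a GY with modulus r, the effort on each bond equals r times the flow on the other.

β4 stroke at Sf1  (Sf1 (Sf) sets flow on bond)
β2 stroke at I1  (I1 integral (f out))
β1 stroke at J2  (J2: bond 2 brought flow, rest push out)
β0 stroke at TF1  (TF1 one-in-one-out from 1)
β3 stroke at J1  (only one effort-in slot at J1)

dq_C1/dt = F_Sf1 - p_I1/6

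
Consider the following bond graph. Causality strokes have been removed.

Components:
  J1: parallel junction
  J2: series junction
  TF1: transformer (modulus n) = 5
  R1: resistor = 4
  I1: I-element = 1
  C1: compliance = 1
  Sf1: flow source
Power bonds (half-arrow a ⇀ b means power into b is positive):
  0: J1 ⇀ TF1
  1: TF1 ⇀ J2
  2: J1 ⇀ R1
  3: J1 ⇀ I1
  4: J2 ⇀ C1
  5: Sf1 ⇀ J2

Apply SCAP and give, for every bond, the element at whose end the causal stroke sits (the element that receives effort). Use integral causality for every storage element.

β0 stroke at TF1
β1 stroke at J2
β2 stroke at J1
β3 stroke at I1
β4 stroke at J2
β5 stroke at Sf1

β5 |Sf1  (source Sf1 imposes f)
β1 |J2  (J2: bond 5 brought flow, rest push out)
β4 |J2  (1-jn J2 has f-setter on 5)
β0 |TF1  (TF TF1: opposite of bond 1)
β3 |I1  (I1 integral (f out))
β2 |J1  (only one effort-in slot at J1)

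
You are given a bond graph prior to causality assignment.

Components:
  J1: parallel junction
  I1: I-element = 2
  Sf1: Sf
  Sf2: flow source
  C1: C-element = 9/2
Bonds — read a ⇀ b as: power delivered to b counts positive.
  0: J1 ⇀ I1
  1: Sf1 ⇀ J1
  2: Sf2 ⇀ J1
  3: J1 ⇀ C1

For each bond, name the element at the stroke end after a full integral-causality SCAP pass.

β0 stroke→I1
β1 stroke→Sf1
β2 stroke→Sf2
β3 stroke→J1

#1 stroke→Sf1  (Sf1: flow source, stroke at near end)
#2 stroke→Sf2  (Sf2 fixes flow; stroke at Sf2)
#0 stroke→I1  (I1 integral (f out))
#3 stroke→J1  (only one effort-in slot at J1)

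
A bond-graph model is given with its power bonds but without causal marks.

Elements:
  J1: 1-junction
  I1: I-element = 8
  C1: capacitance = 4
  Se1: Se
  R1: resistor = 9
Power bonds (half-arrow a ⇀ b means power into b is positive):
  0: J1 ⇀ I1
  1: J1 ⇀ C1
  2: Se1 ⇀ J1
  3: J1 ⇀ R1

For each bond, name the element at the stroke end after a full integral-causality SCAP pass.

#0 stroke→I1
#1 stroke→J1
#2 stroke→J1
#3 stroke→J1

β2 stroke at J1  (source Se1 imposes e)
β0 stroke at I1  (I1 integral (f out))
β1 stroke at J1  (J1: bond 0 brought flow, rest push out)
β3 stroke at J1  (1-jn J1 has f-setter on 0)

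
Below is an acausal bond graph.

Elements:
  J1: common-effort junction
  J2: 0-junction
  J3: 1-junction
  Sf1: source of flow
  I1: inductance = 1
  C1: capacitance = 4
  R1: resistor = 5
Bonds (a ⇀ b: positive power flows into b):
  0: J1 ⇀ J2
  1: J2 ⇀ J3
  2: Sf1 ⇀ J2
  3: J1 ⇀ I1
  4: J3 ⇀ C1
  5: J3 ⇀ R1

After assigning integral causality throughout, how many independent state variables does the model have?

bond 2 →Sf1  (Sf1 fixes flow; stroke at Sf1)
bond 3 →I1  (I1 integral (f out))
bond 0 →J1  (closing 0-jn rule on J1)
bond 1 →J2  (J2 needs exactly one e-in)
bond 4 →J3  (J3: bond 1 brought flow, rest push out)
bond 5 →J3  (1-jn J3 has f-setter on 1)

2  (C1, I1 all integral)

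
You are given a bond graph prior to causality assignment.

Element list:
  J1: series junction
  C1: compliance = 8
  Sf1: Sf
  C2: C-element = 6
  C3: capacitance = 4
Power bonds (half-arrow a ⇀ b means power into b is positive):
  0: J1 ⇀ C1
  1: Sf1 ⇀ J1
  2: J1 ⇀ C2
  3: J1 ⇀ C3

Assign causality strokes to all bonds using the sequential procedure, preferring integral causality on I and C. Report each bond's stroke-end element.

b1 →Sf1  (source Sf1 imposes f)
b0 →J1  (J1 flow already set via bond 1)
b2 →J1  (J1: bond 1 brought flow, rest push out)
b3 →J1  (1-jn J1 has f-setter on 1)

β0 |J1
β1 |Sf1
β2 |J1
β3 |J1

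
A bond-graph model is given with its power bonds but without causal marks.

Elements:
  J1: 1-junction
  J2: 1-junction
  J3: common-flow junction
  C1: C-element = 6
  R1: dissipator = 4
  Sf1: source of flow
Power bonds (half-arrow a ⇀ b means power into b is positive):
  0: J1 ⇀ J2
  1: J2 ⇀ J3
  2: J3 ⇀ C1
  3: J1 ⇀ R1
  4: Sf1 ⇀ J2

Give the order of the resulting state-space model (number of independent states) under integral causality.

b4 stroke→Sf1  (source Sf1 imposes f)
b0 stroke→J2  (1-jn J2 has f-setter on 4)
b1 stroke→J2  (J2: bond 4 brought flow, rest push out)
b2 stroke→J3  (1-jn J3 has f-setter on 1)
b3 stroke→J1  (1-jn J1 has f-setter on 0)

1  (C1 all integral)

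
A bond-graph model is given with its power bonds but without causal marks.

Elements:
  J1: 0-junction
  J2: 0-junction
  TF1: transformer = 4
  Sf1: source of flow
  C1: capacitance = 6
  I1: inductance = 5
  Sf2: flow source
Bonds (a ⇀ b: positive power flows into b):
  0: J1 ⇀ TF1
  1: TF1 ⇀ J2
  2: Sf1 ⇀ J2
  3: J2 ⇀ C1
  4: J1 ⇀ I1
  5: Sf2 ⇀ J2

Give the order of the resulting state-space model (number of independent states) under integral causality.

#2 stroke at Sf1  (Sf1 (Sf) sets flow on bond)
#5 stroke at Sf2  (Sf2 fixes flow; stroke at Sf2)
#3 stroke at J2  (prefer integral on C1)
#1 stroke at TF1  (common-e at J2 fixed by 3)
#0 stroke at J1  (TF1 one-in-one-out from 1)
#4 stroke at I1  (0-jn J1 has e-setter on 0)

2  (C1, I1 all integral)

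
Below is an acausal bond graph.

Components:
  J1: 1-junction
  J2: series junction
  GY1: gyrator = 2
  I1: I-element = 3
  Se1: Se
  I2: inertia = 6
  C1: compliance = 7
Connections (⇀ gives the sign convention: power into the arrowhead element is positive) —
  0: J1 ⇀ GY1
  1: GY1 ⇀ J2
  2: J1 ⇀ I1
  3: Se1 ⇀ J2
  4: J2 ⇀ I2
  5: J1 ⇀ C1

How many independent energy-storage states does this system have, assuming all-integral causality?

bond 3 stroke at J2  (source Se1 imposes e)
bond 2 stroke at I1  (I1: I, integral causality)
bond 0 stroke at J1  (J1: bond 2 brought flow, rest push out)
bond 5 stroke at J1  (1-jn J1 has f-setter on 2)
bond 1 stroke at J2  (through GY1, causality inverts; strokes same side of GY1)
bond 4 stroke at I2  (J2 needs exactly one f-in)

3  (C1, I1, I2 all integral)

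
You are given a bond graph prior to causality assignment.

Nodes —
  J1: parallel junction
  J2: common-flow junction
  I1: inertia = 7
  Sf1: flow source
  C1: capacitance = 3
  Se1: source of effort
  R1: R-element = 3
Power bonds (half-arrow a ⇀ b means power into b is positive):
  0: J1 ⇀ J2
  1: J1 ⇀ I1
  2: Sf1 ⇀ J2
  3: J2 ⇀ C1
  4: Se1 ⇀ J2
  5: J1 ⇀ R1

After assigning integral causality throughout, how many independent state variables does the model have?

β2 stroke at Sf1  (Sf1 (Sf) sets flow on bond)
β4 stroke at J2  (Se1: effort source, stroke at far end)
β0 stroke at J2  (J2 flow already set via bond 2)
β3 stroke at J2  (1-jn J2 has f-setter on 2)
β1 stroke at I1  (I1 integral (f out))
β5 stroke at J1  (closing 0-jn rule on J1)

2  (C1, I1 all integral)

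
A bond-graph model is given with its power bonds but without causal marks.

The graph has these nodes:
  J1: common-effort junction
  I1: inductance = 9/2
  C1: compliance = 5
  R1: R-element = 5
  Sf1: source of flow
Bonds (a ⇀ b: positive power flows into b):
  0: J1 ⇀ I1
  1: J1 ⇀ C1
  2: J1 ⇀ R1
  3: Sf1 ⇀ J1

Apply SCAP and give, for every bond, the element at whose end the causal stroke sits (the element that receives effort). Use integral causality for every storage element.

bond 3 stroke→Sf1  (Sf1 (Sf) sets flow on bond)
bond 0 stroke→I1  (I1 integral (f out))
bond 1 stroke→J1  (C1 outputs effort q/C1)
bond 2 stroke→R1  (common-e at J1 fixed by 1)

#0 stroke at I1
#1 stroke at J1
#2 stroke at R1
#3 stroke at Sf1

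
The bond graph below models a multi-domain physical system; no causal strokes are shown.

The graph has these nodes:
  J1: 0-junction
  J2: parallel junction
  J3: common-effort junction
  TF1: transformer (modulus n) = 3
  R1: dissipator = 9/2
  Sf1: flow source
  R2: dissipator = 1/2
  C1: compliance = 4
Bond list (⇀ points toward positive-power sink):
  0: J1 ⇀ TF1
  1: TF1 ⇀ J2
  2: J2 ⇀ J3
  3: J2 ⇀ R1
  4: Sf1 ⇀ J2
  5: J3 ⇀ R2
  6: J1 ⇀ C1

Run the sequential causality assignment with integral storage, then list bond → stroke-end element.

β4 stroke at Sf1  (Sf1 fixes flow; stroke at Sf1)
β6 stroke at J1  (C1 integral (e out))
β0 stroke at TF1  (common-e at J1 fixed by 6)
β1 stroke at J2  (through TF1, causality passes straight; one stroke at TF1)
β2 stroke at J3  (J2: bond 1 brought effort, rest push out)
β3 stroke at R1  (common-e at J2 fixed by 1)
β5 stroke at R2  (common-e at J3 fixed by 2)

b0 stroke→TF1
b1 stroke→J2
b2 stroke→J3
b3 stroke→R1
b4 stroke→Sf1
b5 stroke→R2
b6 stroke→J1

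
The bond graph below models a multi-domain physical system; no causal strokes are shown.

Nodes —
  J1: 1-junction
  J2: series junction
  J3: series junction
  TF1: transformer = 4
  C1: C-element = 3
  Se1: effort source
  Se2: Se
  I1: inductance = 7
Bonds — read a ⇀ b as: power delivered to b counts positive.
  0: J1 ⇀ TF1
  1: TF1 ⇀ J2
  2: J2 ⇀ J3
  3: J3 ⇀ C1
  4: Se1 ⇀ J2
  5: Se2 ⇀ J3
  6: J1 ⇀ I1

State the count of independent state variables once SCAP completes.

#4 |J2  (Se1: effort source, stroke at far end)
#5 |J3  (source Se2 imposes e)
#3 |J3  (C1 integral (e out))
#2 |J2  (only one flow-in slot at J3)
#1 |TF1  (only one flow-in slot at J2)
#0 |J1  (through TF1, causality passes straight; one stroke at TF1)
#6 |I1  (J1: last free bond brings flow in)

2  (C1, I1 all integral)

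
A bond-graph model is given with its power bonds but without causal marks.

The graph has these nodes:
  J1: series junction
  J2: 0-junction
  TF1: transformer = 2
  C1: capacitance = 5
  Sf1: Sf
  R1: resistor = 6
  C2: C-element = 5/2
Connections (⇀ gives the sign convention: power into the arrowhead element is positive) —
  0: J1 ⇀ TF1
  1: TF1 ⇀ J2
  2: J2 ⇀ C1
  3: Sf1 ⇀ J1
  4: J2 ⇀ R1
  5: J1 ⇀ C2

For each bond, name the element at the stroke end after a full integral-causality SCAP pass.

β0 stroke→J1
β1 stroke→TF1
β2 stroke→J2
β3 stroke→Sf1
β4 stroke→R1
β5 stroke→J1

b3 stroke at Sf1  (source Sf1 imposes f)
b0 stroke at J1  (J1 flow already set via bond 3)
b5 stroke at J1  (J1 flow already set via bond 3)
b1 stroke at TF1  (TF1 one-in-one-out from 0)
b2 stroke at J2  (C1 outputs effort q/C1)
b4 stroke at R1  (0-jn J2 has e-setter on 2)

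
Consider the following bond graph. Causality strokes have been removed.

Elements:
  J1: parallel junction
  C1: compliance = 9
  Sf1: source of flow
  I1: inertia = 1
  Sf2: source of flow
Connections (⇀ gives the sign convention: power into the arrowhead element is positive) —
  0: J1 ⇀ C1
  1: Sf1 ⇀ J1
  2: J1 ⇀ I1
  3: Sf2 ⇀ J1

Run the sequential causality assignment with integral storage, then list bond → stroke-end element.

bond 1 stroke→Sf1  (source Sf1 imposes f)
bond 3 stroke→Sf2  (Sf2 fixes flow; stroke at Sf2)
bond 0 stroke→J1  (C1 outputs effort q/C1)
bond 2 stroke→I1  (J1 effort already set via bond 0)

bond 0 stroke→J1
bond 1 stroke→Sf1
bond 2 stroke→I1
bond 3 stroke→Sf2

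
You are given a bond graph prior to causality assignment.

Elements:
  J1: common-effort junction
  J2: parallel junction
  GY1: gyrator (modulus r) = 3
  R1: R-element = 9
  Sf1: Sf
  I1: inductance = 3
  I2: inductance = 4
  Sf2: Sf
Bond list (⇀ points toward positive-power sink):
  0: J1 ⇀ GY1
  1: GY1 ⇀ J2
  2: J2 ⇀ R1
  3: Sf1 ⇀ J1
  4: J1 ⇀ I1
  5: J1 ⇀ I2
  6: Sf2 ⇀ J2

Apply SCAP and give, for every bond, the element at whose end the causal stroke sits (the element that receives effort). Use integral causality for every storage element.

β0 |J1
β1 |J2
β2 |R1
β3 |Sf1
β4 |I1
β5 |I2
β6 |Sf2

b3 |Sf1  (source Sf1 imposes f)
b6 |Sf2  (source Sf2 imposes f)
b4 |I1  (prefer integral on I1)
b5 |I2  (prefer integral on I2)
b0 |J1  (closing 0-jn rule on J1)
b1 |J2  (GY1: gyrator matches bond 0)
b2 |R1  (J2: bond 1 brought effort, rest push out)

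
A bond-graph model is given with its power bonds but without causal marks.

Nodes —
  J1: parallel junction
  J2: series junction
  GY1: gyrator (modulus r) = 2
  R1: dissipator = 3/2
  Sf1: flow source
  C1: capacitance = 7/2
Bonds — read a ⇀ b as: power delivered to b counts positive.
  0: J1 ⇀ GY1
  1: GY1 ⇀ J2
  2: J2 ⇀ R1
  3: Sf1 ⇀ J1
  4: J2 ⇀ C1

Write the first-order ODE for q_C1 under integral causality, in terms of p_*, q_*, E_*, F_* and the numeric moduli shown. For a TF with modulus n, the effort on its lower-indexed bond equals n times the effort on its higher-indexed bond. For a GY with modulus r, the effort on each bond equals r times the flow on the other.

#3 →Sf1  (source Sf1 imposes f)
#0 →J1  (only one effort-in slot at J1)
#1 →J2  (GY1 both-in/both-out from 0)
#4 →J2  (C1 outputs effort q/C1)
#2 →R1  (J2: last free bond brings flow in)

dq_C1/dt = 4*F_Sf1/3 - 4*q_C1/21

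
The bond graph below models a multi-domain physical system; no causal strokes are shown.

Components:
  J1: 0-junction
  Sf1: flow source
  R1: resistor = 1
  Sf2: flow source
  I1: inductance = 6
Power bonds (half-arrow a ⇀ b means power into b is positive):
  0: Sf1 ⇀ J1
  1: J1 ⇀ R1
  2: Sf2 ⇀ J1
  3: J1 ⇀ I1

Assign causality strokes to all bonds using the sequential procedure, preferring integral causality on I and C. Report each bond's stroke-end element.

bond 0 →Sf1  (Sf1: flow source, stroke at near end)
bond 2 →Sf2  (Sf2 fixes flow; stroke at Sf2)
bond 3 →I1  (I1 integral (f out))
bond 1 →J1  (closing 0-jn rule on J1)

#0 →Sf1
#1 →J1
#2 →Sf2
#3 →I1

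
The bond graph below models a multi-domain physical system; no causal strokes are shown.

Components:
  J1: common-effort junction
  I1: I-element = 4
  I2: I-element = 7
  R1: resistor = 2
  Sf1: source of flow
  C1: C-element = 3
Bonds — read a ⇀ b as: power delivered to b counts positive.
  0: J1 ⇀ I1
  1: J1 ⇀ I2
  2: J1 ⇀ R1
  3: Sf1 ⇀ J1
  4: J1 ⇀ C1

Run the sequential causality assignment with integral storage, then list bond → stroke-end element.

b3 stroke→Sf1  (source Sf1 imposes f)
b0 stroke→I1  (I1 integral (f out))
b1 stroke→I2  (I2 outputs flow p/I2)
b4 stroke→J1  (C1 integral (e out))
b2 stroke→R1  (J1 effort already set via bond 4)

β0 →I1
β1 →I2
β2 →R1
β3 →Sf1
β4 →J1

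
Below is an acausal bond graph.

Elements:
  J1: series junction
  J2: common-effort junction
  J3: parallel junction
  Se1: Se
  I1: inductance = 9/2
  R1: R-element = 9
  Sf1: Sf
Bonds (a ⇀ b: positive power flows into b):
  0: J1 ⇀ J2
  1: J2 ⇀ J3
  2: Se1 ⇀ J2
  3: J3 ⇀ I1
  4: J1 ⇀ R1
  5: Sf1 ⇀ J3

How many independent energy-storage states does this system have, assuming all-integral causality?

bond 2 stroke at J2  (source Se1 imposes e)
bond 5 stroke at Sf1  (Sf1 (Sf) sets flow on bond)
bond 0 stroke at J1  (common-e at J2 fixed by 2)
bond 1 stroke at J3  (J2: bond 2 brought effort, rest push out)
bond 3 stroke at I1  (J3 effort already set via bond 1)
bond 4 stroke at R1  (only one flow-in slot at J1)

1  (I1 all integral)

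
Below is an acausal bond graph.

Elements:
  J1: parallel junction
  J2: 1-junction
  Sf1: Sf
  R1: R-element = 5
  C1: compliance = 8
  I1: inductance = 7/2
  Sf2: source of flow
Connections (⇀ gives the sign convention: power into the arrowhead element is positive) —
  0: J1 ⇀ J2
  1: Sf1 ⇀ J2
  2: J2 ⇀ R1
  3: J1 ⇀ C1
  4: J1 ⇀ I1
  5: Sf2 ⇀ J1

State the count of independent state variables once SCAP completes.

2  (C1, I1 all integral)

bond 1 stroke at Sf1  (Sf1 fixes flow; stroke at Sf1)
bond 5 stroke at Sf2  (source Sf2 imposes f)
bond 0 stroke at J2  (J2: bond 1 brought flow, rest push out)
bond 2 stroke at J2  (1-jn J2 has f-setter on 1)
bond 3 stroke at J1  (C1: C, integral causality)
bond 4 stroke at I1  (J1: bond 3 brought effort, rest push out)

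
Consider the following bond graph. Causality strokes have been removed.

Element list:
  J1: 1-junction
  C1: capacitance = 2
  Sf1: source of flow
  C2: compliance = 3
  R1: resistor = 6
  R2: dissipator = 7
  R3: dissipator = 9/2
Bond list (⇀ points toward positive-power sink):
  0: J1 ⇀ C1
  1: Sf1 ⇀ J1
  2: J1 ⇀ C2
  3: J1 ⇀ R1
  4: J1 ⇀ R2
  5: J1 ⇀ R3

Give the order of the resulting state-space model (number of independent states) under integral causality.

2  (C1, C2 all integral)

β1 stroke→Sf1  (Sf1: flow source, stroke at near end)
β0 stroke→J1  (J1: bond 1 brought flow, rest push out)
β2 stroke→J1  (1-jn J1 has f-setter on 1)
β3 stroke→J1  (common-f at J1 fixed by 1)
β4 stroke→J1  (1-jn J1 has f-setter on 1)
β5 stroke→J1  (J1: bond 1 brought flow, rest push out)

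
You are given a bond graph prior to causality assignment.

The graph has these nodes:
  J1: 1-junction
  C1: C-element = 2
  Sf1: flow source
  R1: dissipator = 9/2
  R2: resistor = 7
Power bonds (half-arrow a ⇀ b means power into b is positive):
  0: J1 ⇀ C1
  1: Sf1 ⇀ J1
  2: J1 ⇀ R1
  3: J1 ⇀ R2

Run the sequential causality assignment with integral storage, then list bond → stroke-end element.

b0 |J1
b1 |Sf1
b2 |J1
b3 |J1

b1 stroke→Sf1  (Sf1: flow source, stroke at near end)
b0 stroke→J1  (J1: bond 1 brought flow, rest push out)
b2 stroke→J1  (J1: bond 1 brought flow, rest push out)
b3 stroke→J1  (1-jn J1 has f-setter on 1)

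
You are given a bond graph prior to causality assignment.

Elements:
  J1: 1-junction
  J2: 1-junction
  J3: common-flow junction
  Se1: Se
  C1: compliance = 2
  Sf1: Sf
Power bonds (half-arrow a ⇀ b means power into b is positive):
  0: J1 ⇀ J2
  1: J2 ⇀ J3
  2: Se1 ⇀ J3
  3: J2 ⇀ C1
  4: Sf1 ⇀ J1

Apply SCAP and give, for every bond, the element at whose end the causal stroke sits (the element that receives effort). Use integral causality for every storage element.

#0 |J1
#1 |J2
#2 |J3
#3 |J2
#4 |Sf1

bond 2 stroke at J3  (Se1: effort source, stroke at far end)
bond 4 stroke at Sf1  (Sf1 fixes flow; stroke at Sf1)
bond 0 stroke at J1  (common-f at J1 fixed by 4)
bond 1 stroke at J2  (J2: bond 0 brought flow, rest push out)
bond 3 stroke at J2  (J2: bond 0 brought flow, rest push out)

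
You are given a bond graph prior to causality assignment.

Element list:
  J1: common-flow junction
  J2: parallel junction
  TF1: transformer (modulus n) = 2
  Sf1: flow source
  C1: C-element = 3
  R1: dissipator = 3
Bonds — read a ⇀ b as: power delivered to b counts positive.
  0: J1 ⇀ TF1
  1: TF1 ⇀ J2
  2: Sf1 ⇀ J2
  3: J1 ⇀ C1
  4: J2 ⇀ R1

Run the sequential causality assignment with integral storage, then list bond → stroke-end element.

β2 stroke→Sf1  (Sf1 fixes flow; stroke at Sf1)
β3 stroke→J1  (C1 integral (e out))
β0 stroke→TF1  (closing 1-jn rule on J1)
β1 stroke→J2  (through TF1, causality passes straight; one stroke at TF1)
β4 stroke→R1  (common-e at J2 fixed by 1)

bond 0 stroke at TF1
bond 1 stroke at J2
bond 2 stroke at Sf1
bond 3 stroke at J1
bond 4 stroke at R1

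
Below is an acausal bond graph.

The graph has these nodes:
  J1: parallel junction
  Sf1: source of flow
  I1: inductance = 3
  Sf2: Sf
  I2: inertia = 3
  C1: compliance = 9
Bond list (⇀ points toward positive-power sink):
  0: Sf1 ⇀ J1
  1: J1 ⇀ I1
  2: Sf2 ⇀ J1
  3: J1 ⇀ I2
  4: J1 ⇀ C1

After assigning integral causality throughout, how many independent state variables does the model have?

3  (C1, I1, I2 all integral)

b0 stroke→Sf1  (Sf1: flow source, stroke at near end)
b2 stroke→Sf2  (Sf2 fixes flow; stroke at Sf2)
b1 stroke→I1  (I1: I, integral causality)
b3 stroke→I2  (I2 outputs flow p/I2)
b4 stroke→J1  (J1: last free bond brings effort in)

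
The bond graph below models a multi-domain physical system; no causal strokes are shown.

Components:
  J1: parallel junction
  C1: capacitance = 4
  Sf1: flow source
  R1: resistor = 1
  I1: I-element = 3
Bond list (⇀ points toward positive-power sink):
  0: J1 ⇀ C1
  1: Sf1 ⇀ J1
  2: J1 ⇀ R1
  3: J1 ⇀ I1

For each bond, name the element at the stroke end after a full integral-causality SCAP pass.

#1 stroke at Sf1  (Sf1: flow source, stroke at near end)
#0 stroke at J1  (C1 integral (e out))
#2 stroke at R1  (J1 effort already set via bond 0)
#3 stroke at I1  (J1: bond 0 brought effort, rest push out)

b0 stroke→J1
b1 stroke→Sf1
b2 stroke→R1
b3 stroke→I1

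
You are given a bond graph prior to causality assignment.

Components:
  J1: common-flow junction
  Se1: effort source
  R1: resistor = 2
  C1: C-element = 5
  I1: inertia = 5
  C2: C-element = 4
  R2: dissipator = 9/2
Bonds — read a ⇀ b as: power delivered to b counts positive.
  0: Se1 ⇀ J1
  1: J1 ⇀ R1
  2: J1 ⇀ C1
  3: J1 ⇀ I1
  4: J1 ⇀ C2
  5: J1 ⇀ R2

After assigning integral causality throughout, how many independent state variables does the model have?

b0 stroke→J1  (Se1 (Se) sets effort on bond)
b2 stroke→J1  (C1: C, integral causality)
b3 stroke→I1  (I1 integral (f out))
b1 stroke→J1  (J1 flow already set via bond 3)
b4 stroke→J1  (common-f at J1 fixed by 3)
b5 stroke→J1  (J1 flow already set via bond 3)

3  (C1, C2, I1 all integral)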